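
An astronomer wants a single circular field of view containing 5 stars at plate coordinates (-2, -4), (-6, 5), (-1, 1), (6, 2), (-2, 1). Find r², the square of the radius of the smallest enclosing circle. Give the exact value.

The minimum enclosing circle of a finite set is fixed by two of the points (as a diameter) or three (as a circumcircle).
The minimum enclosing circle is determined by three boundary points: (-2, -4), (-6, 5), (6, 2).
Their circumcentre is (-0.34375, 2.125) with r² = 40.2587890625.
The farthest remaining point (-2, 1) is at distance² 4.0087890625 ≤ 40.2587890625.

40.2587890625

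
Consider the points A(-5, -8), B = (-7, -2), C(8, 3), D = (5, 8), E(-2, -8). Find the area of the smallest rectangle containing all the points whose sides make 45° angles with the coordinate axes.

143

In coordinates u = x + y, v = x − y the rectangle is axis-aligned; the map (x,y)→(u,v) scales areas by 2.
u-values: -13, -9, 11, 13, -10; range = 13 − (-13) = 26.
v-values: 3, -5, 5, -3, 6; range = 6 − (-5) = 11.
Area = (26 × 11) / 2 = 143.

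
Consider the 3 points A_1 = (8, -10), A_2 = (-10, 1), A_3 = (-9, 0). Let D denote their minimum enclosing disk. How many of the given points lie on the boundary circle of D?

2

Side lengths²: A_1A_2² = 445, A_1A_3² = 389, A_2A_3² = 2.
Since A_1A_2² = 445 ≥ 389 + 2 = 391, the angle opposite A_1A_2 is not acute, so the smallest enclosing circle has A_1A_2 as diameter.
Centre = midpoint of A_1A_2 = (-1, -4.5), r² = 445/4 = 111.25.
The points at distance exactly r from the centre are A_1, A_2 — 2 points.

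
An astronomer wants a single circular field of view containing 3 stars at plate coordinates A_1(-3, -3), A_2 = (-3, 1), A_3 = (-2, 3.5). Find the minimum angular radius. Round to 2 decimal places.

3.29

Side lengths²: A_1A_2² = 16, A_1A_3² = 43.25, A_2A_3² = 7.25.
Since A_1A_3² = 43.25 ≥ 16 + 7.25 = 23.25, the angle opposite A_1A_3 is not acute, so the smallest enclosing circle has A_1A_3 as diameter.
Centre = midpoint of A_1A_3 = (-2.5, 0.25), r² = 43.25/4 = 10.8125.
r = √(10.8125) ≈ 3.29.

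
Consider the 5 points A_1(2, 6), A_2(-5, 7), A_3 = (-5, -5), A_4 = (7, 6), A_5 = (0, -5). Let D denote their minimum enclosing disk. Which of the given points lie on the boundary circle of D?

The minimum enclosing circle is determined by three boundary points: A_2, A_3, A_4.
Their circumcentre is (13/24, 1) with r² = 38425/576.
The farthest remaining point A_5 is at distance² 20905/576 ≤ 38425/576.
The points at distance exactly r from the centre are A_2, A_3, A_4 — 3 points.

A_2, A_3, A_4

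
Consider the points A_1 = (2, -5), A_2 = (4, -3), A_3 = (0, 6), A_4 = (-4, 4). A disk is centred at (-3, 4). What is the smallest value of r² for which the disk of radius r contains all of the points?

The required radius is the distance from (-3, 4) to the farthest point.
Squared distances: 106, 98, 13, 1.
Maximum is 106, attained at A_1.

106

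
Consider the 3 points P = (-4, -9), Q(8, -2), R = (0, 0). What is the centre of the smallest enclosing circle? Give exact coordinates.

Side lengths²: PQ² = 193, PR² = 97, QR² = 68.
Since PQ² = 193 ≥ 97 + 68 = 165, the angle opposite PQ is not acute, so the smallest enclosing circle has PQ as diameter.
Centre = midpoint of PQ = (2, -5.5), r² = 193/4 = 48.25.
Centre = (2, -5.5).

(2, -5.5)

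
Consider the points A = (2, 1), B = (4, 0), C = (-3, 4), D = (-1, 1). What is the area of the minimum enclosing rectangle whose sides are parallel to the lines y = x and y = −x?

In coordinates u = x + y, v = x − y the rectangle is axis-aligned; the map (x,y)→(u,v) scales areas by 2.
u-values: 3, 4, 1, 0; range = 4 − 0 = 4.
v-values: 1, 4, -7, -2; range = 4 − (-7) = 11.
Area = (4 × 11) / 2 = 22.

22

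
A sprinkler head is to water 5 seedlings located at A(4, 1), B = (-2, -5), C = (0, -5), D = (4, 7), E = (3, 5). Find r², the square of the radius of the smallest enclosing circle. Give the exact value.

The minimum enclosing circle of a finite set is fixed by two of the points (as a diameter) or three (as a circumcircle).
The farthest pair is B–D with squared distance 180. The circle on this segment as diameter has centre (1, 1) and r² = 180/4 = 45.
Check A: distance² to centre = 9 ≤ 45, so it lies inside.
All remaining points lie in this disk, and no smaller disk contains both endpoints, so this is the minimum enclosing circle.

45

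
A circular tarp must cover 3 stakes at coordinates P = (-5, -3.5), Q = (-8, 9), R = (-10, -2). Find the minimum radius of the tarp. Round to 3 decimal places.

Side lengths²: PQ² = 165.25, PR² = 27.25, QR² = 125.
Since PQ² = 165.25 ≥ 125 + 27.25 = 152.25, the angle opposite PQ is not acute, so the smallest enclosing circle has PQ as diameter.
Centre = midpoint of PQ = (-6.5, 2.75), r² = 165.25/4 = 41.3125.
r = √(41.3125) ≈ 6.427.

6.427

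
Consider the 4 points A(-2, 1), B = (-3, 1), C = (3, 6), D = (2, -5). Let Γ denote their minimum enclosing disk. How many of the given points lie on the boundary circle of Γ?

3

The minimum enclosing circle of a finite set is fixed by two of the points (as a diameter) or three (as a circumcircle).
The farthest pair is C–D with squared distance 122. The circle on this segment as diameter has centre (2.5, 0.5) and r² = 122/4 = 30.5.
Check A: distance² to centre = 20.5 ≤ 30.5, so it lies inside.
All remaining points lie in this disk, and no smaller disk contains both endpoints, so this is the minimum enclosing circle.
The points at distance exactly r from the centre are B, C, D — 3 points.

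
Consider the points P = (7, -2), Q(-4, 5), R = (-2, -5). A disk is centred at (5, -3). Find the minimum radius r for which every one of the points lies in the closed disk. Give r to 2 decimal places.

The required radius is the distance from (5, -3) to the farthest point.
Squared distances: 5, 145, 53.
Maximum is 145, attained at Q.
r = √145 ≈ 12.04.

12.04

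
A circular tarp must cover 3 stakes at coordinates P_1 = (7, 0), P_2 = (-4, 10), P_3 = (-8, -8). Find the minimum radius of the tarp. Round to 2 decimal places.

Side lengths²: P_1P_2² = 221, P_1P_3² = 289, P_2P_3² = 340.
Since P_2P_3² = 340 < 289 + 221 = 510, the triangle is acute, so the smallest enclosing circle is the circumcircle.
Circumcentre = (-39/14, 2/7), r² = 18785/196.
r = √(18785/196) ≈ 9.79.

9.79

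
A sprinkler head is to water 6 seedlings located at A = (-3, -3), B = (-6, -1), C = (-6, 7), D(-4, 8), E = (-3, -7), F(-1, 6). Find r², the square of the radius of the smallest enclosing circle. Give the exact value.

56.5

By Welzl's lemma the MEC is supported by two points (diametrically opposite) or three points (on a circumcircle).
The farthest pair is D–E with squared distance 226. The circle on this segment as diameter has centre (-3.5, 0.5) and r² = 226/4 = 56.5.
Check A: distance² to centre = 12.5 ≤ 56.5, so it lies inside.
All remaining points lie in this disk, and no smaller disk contains both endpoints, so this is the minimum enclosing circle.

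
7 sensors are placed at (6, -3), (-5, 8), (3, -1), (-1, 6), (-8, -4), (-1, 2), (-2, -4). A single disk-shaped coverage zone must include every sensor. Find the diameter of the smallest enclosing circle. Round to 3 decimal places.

16.368

The minimum enclosing circle of a finite set is fixed by two of the points (as a diameter) or three (as a circumcircle).
The minimum enclosing circle is determined by three boundary points: (6, -3), (-5, 8), (-8, -4).
Their circumcentre is (-1.3, 0.7) with r² = 66.98.
The farthest remaining point (-1, 6) is at distance² 28.18 ≤ 66.98.
Diameter = 2r = 2√(66.98) ≈ 16.368.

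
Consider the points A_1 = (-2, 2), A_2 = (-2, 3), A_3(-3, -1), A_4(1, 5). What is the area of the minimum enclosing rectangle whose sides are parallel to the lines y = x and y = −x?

In coordinates u = x + y, v = x − y the rectangle is axis-aligned; the map (x,y)→(u,v) scales areas by 2.
u-values: 0, 1, -4, 6; range = 6 − (-4) = 10.
v-values: -4, -5, -2, -4; range = -2 − (-5) = 3.
Area = (10 × 3) / 2 = 15.

15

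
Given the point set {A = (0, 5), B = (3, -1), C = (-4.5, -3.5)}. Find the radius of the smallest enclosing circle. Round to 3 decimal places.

4.858

Side lengths²: AB² = 45, AC² = 92.5, BC² = 62.5.
Since AC² = 92.5 < 62.5 + 45 = 107.5, the triangle is acute, so the smallest enclosing circle is the circumcircle.
Circumcentre = (-23/14, 3/7), r² = 4625/196.
r = √(4625/196) ≈ 4.858.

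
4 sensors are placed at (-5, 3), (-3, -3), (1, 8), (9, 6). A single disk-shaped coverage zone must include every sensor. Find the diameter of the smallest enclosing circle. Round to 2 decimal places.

The minimum enclosing circle of a finite set is fixed by two of the points (as a diameter) or three (as a circumcircle).
The minimum enclosing circle is determined by three boundary points: (-5, 3), (-3, -3), (9, 6).
Their circumcentre is (2.5, 13/6) with r² = 1025/18.
The farthest remaining point (1, 8) is at distance² 653/18 ≤ 1025/18.
Diameter = 2r = 2√(1025/18) ≈ 15.09.

15.09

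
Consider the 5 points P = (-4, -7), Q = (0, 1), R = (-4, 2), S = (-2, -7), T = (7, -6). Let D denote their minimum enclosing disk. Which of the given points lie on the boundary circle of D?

P, R, T

The minimum enclosing circle is determined by three boundary points: P, R, T.
Their circumcentre is (25/22, -2.5) with r² = 11285/242.
The farthest remaining point S is at distance² 7281/242 ≤ 11285/242.
The points at distance exactly r from the centre are P, R, T — 3 points.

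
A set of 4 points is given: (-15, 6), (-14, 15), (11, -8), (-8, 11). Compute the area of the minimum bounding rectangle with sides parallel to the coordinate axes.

598

x ranges over [-15, 11], width 26.
y ranges over [-8, 15], height 23.
Area = 26 × 23 = 598.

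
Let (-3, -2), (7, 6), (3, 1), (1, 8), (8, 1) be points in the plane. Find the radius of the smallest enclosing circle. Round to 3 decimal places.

6.403

A smallest enclosing disk is always determined by at most three of the input points on its boundary.
The farthest pair is (-3, -2)–(7, 6) with squared distance 164. The circle on this segment as diameter has centre (2, 2) and r² = 164/4 = 41.
Check (3, 1): distance² to centre = 2 ≤ 41, so it lies inside.
All remaining points lie in this disk, and no smaller disk contains both endpoints, so this is the minimum enclosing circle.
r = √41 ≈ 6.403.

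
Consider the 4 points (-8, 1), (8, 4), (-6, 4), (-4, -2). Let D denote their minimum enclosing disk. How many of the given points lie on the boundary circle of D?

2

By Welzl's lemma the MEC is supported by two points (diametrically opposite) or three points (on a circumcircle).
The farthest pair is (-8, 1)–(8, 4) with squared distance 265. The circle on this segment as diameter has centre (0, 2.5) and r² = 265/4 = 66.25.
Check (-6, 4): distance² to centre = 38.25 ≤ 66.25, so it lies inside.
All remaining points lie in this disk, and no smaller disk contains both endpoints, so this is the minimum enclosing circle.
The points at distance exactly r from the centre are (-8, 1), (8, 4) — 2 points.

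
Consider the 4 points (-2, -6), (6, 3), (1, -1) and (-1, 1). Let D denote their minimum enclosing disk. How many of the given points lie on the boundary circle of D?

2

A smallest enclosing disk is always determined by at most three of the input points on its boundary.
The farthest pair is (-2, -6)–(6, 3) with squared distance 145. The circle on this segment as diameter has centre (2, -1.5) and r² = 145/4 = 36.25.
Check (1, -1): distance² to centre = 1.25 ≤ 36.25, so it lies inside.
All remaining points lie in this disk, and no smaller disk contains both endpoints, so this is the minimum enclosing circle.
The points at distance exactly r from the centre are (-2, -6), (6, 3) — 2 points.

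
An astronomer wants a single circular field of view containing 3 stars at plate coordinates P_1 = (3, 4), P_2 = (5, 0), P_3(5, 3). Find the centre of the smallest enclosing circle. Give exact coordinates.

Side lengths²: P_1P_2² = 20, P_1P_3² = 5, P_2P_3² = 9.
Since P_1P_2² = 20 ≥ 9 + 5 = 14, the angle opposite P_1P_2 is not acute, so the smallest enclosing circle has P_1P_2 as diameter.
Centre = midpoint of P_1P_2 = (4, 2), r² = 20/4 = 5.
Centre = (4, 2).

(4, 2)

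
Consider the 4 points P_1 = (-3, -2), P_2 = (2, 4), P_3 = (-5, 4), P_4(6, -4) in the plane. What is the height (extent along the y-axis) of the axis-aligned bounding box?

8

max y = 4, min y = -4, so height = 8.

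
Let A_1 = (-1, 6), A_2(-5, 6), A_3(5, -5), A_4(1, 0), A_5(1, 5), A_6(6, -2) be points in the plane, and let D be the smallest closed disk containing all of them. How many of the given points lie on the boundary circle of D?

2

By Welzl's lemma the MEC is supported by two points (diametrically opposite) or three points (on a circumcircle).
The farthest pair is A_2–A_3 with squared distance 221. The circle on this segment as diameter has centre (0, 0.5) and r² = 221/4 = 55.25.
Check A_1: distance² to centre = 31.25 ≤ 55.25, so it lies inside.
All remaining points lie in this disk, and no smaller disk contains both endpoints, so this is the minimum enclosing circle.
The points at distance exactly r from the centre are A_2, A_3 — 2 points.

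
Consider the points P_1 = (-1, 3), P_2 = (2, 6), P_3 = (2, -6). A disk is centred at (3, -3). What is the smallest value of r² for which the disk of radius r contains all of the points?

The required radius is the distance from (3, -3) to the farthest point.
Squared distances: 52, 82, 10.
Maximum is 82, attained at P_2.

82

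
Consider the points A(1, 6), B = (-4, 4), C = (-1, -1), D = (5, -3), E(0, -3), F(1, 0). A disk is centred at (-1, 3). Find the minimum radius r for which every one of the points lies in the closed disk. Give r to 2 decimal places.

The required radius is the distance from (-1, 3) to the farthest point.
Squared distances: 13, 10, 16, 72, 37, 13.
Maximum is 72, attained at D.
r = √72 ≈ 8.49.

8.49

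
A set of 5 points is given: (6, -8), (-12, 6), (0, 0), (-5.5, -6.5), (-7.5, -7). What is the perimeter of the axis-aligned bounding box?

Width = max x − min x = 6 − (-12) = 18.
Height = max y − min y = 6 − (-8) = 14.
Perimeter = 2(18 + 14) = 64.

64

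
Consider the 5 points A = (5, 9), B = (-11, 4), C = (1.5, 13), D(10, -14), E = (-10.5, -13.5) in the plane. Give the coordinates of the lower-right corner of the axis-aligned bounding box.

(10, -14)

x-range [-11, 10], y-range [-14, 13].
The lower-right corner is (10, -14).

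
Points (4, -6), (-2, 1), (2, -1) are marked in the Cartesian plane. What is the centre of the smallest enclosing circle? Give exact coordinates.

Call the three points A, B, C in the order given.
Side lengths²: AB² = 85, AC² = 29, BC² = 20.
Since AB² = 85 ≥ 29 + 20 = 49, the angle opposite AB is not acute, so the smallest enclosing circle has AB as diameter.
Centre = midpoint of AB = (1, -2.5), r² = 85/4 = 21.25.
Centre = (1, -2.5).

(1, -2.5)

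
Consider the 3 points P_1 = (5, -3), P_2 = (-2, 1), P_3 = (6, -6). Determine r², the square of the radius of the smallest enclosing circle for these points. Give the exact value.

Side lengths²: P_1P_2² = 65, P_1P_3² = 10, P_2P_3² = 113.
Since P_2P_3² = 113 ≥ 65 + 10 = 75, the angle opposite P_2P_3 is not acute, so the smallest enclosing circle has P_2P_3 as diameter.
Centre = midpoint of P_2P_3 = (2, -2.5), r² = 113/4 = 28.25.

28.25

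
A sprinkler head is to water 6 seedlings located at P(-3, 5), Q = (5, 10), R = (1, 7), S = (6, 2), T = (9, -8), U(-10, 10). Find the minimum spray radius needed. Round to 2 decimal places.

A smallest enclosing disk is always determined by at most three of the input points on its boundary.
The farthest pair is T–U with squared distance 685. The circle on this segment as diameter has centre (-0.5, 1) and r² = 685/4 = 171.25.
Check P: distance² to centre = 22.25 ≤ 171.25, so it lies inside.
All remaining points lie in this disk, and no smaller disk contains both endpoints, so this is the minimum enclosing circle.
r = √(171.25) ≈ 13.09.

13.09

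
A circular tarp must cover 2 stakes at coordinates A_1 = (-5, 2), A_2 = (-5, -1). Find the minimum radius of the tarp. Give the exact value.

1.5

The smallest circle enclosing two points has them as diameter endpoints.
Centre = midpoint = (-5, 0.5); r² = |A_1A_2|²/4 = 9/4 = 2.25.
r = √(2.25) = 1.5.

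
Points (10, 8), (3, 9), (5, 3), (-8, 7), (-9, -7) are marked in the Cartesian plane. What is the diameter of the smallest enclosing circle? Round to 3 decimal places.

24.207

A smallest enclosing disk is always determined by at most three of the input points on its boundary.
The farthest pair is (10, 8)–(-9, -7) with squared distance 586. The circle on this segment as diameter has centre (0.5, 0.5) and r² = 586/4 = 146.5.
Check (3, 9): distance² to centre = 78.5 ≤ 146.5, so it lies inside.
All remaining points lie in this disk, and no smaller disk contains both endpoints, so this is the minimum enclosing circle.
Diameter = 2r = 2√(146.5) ≈ 24.207.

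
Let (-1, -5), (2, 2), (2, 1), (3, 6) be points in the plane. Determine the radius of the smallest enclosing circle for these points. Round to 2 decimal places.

5.85

By Welzl's lemma the MEC is supported by two points (diametrically opposite) or three points (on a circumcircle).
The farthest pair is (-1, -5)–(3, 6) with squared distance 137. The circle on this segment as diameter has centre (1, 0.5) and r² = 137/4 = 34.25.
Check (2, 2): distance² to centre = 3.25 ≤ 34.25, so it lies inside.
All remaining points lie in this disk, and no smaller disk contains both endpoints, so this is the minimum enclosing circle.
r = √(34.25) ≈ 5.85.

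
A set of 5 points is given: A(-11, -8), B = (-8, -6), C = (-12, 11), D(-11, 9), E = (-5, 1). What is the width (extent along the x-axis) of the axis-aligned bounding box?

max x = -5, min x = -12, so width = 7.

7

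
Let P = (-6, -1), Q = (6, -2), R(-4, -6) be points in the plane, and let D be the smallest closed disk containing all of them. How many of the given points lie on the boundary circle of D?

Side lengths²: PQ² = 145, PR² = 29, QR² = 116.
Since PQ² = 145 ≥ 116 + 29 = 145, the angle opposite PQ is not acute, so the smallest enclosing circle has PQ as diameter.
Centre = midpoint of PQ = (0, -1.5), r² = 145/4 = 36.25.
The points at distance exactly r from the centre are P, Q, R — 3 points.

3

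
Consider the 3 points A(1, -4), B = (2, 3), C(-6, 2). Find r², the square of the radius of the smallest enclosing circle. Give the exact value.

5525/242

Side lengths²: AB² = 50, AC² = 85, BC² = 65.
Since AC² = 85 < 65 + 50 = 115, the triangle is acute, so the smallest enclosing circle is the circumcircle.
Circumcentre = (-37/22, -1/22), r² = 5525/242.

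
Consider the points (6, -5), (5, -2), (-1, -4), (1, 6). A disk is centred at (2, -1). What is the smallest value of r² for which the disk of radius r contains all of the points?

The required radius is the distance from (2, -1) to the farthest point.
Squared distances: 32, 10, 18, 50.
Maximum is 50, attained at (1, 6).

50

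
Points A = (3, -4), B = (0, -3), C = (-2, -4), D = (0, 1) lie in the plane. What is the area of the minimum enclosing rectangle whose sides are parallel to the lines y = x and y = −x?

In coordinates u = x + y, v = x − y the rectangle is axis-aligned; the map (x,y)→(u,v) scales areas by 2.
u-values: -1, -3, -6, 1; range = 1 − (-6) = 7.
v-values: 7, 3, 2, -1; range = 7 − (-1) = 8.
Area = (7 × 8) / 2 = 28.

28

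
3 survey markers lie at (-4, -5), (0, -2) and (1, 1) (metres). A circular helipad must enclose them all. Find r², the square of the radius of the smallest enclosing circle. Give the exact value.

Call the three points A, B, C in the order given.
Side lengths²: AB² = 25, AC² = 61, BC² = 10.
Since AC² = 61 ≥ 25 + 10 = 35, the angle opposite AC is not acute, so the smallest enclosing circle has AC as diameter.
Centre = midpoint of AC = (-1.5, -2), r² = 61/4 = 15.25.

15.25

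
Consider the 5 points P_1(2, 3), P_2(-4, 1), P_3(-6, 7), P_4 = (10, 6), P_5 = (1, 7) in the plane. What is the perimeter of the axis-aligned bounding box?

44

Width = max x − min x = 10 − (-6) = 16.
Height = max y − min y = 7 − 1 = 6.
Perimeter = 2(16 + 6) = 44.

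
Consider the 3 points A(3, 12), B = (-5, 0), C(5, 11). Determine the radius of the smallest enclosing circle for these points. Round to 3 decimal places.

7.433

Side lengths²: AB² = 208, AC² = 5, BC² = 221.
Since BC² = 221 ≥ 208 + 5 = 213, the angle opposite BC is not acute, so the smallest enclosing circle has BC as diameter.
Centre = midpoint of BC = (0, 5.5), r² = 221/4 = 55.25.
r = √(55.25) ≈ 7.433.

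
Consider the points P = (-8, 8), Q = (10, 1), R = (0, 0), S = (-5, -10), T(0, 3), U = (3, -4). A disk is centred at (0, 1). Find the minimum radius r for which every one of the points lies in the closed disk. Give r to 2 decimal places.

The required radius is the distance from (0, 1) to the farthest point.
Squared distances: 113, 100, 1, 146, 4, 34.
Maximum is 146, attained at S.
r = √146 ≈ 12.08.

12.08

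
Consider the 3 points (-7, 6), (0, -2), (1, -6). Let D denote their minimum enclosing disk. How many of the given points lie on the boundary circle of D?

2

Call the three points A, B, C in the order given.
Side lengths²: AB² = 113, AC² = 208, BC² = 17.
Since AC² = 208 ≥ 113 + 17 = 130, the angle opposite AC is not acute, so the smallest enclosing circle has AC as diameter.
Centre = midpoint of AC = (-3, 0), r² = 208/4 = 52.
The points at distance exactly r from the centre are (-7, 6), (1, -6) — 2 points.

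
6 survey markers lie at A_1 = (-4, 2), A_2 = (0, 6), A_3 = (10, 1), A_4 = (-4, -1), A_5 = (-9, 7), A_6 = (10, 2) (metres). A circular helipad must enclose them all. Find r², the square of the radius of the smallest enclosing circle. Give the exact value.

99.25

By Welzl's lemma the MEC is supported by two points (diametrically opposite) or three points (on a circumcircle).
The farthest pair is A_3–A_5 with squared distance 397. The circle on this segment as diameter has centre (0.5, 4) and r² = 397/4 = 99.25.
Check A_1: distance² to centre = 24.25 ≤ 99.25, so it lies inside.
All remaining points lie in this disk, and no smaller disk contains both endpoints, so this is the minimum enclosing circle.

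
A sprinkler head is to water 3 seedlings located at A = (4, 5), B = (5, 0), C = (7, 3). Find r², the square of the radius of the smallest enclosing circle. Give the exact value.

Side lengths²: AB² = 26, AC² = 13, BC² = 13.
Since AB² = 26 ≥ 13 + 13 = 26, the angle opposite AB is not acute, so the smallest enclosing circle has AB as diameter.
Centre = midpoint of AB = (4.5, 2.5), r² = 26/4 = 6.5.

6.5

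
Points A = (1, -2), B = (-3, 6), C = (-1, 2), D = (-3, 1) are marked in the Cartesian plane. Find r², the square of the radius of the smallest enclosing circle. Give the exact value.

20

The minimum enclosing circle of a finite set is fixed by two of the points (as a diameter) or three (as a circumcircle).
The farthest pair is A–B with squared distance 80. The circle on this segment as diameter has centre (-1, 2) and r² = 80/4 = 20.
Check C: distance² to centre = 0 ≤ 20, so it lies inside.
All remaining points lie in this disk, and no smaller disk contains both endpoints, so this is the minimum enclosing circle.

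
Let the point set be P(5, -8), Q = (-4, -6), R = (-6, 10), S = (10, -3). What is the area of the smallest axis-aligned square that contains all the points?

The bounding box has width 16 and height 18.
An axis-aligned square enclosing the set must have side ≥ max(width, height).
So the minimum side is max(16, 18) = 18.
Area = 18² = 324.

324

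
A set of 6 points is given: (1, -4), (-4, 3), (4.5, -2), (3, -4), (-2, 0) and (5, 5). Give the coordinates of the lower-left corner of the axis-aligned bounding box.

x-range [-4, 5], y-range [-4, 5].
The lower-left corner is (-4, -4).

(-4, -4)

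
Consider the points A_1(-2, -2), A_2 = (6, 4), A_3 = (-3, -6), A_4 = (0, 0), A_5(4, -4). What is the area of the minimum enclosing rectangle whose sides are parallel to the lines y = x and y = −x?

76

In coordinates u = x + y, v = x − y the rectangle is axis-aligned; the map (x,y)→(u,v) scales areas by 2.
u-values: -4, 10, -9, 0, 0; range = 10 − (-9) = 19.
v-values: 0, 2, 3, 0, 8; range = 8 − 0 = 8.
Area = (19 × 8) / 2 = 76.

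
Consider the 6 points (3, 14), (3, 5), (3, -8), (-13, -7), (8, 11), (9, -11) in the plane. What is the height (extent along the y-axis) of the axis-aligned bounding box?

max y = 14, min y = -11, so height = 25.

25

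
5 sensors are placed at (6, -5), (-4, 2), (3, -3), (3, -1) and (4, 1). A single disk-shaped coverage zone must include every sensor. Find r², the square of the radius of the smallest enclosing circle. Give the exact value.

37.25

A smallest enclosing disk is always determined by at most three of the input points on its boundary.
The farthest pair is (6, -5)–(-4, 2) with squared distance 149. The circle on this segment as diameter has centre (1, -1.5) and r² = 149/4 = 37.25.
Check (3, -3): distance² to centre = 6.25 ≤ 37.25, so it lies inside.
All remaining points lie in this disk, and no smaller disk contains both endpoints, so this is the minimum enclosing circle.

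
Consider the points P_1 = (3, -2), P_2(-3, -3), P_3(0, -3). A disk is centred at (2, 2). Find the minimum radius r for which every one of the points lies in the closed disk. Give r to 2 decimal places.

The required radius is the distance from (2, 2) to the farthest point.
Squared distances: 17, 50, 29.
Maximum is 50, attained at P_2.
r = √50 ≈ 7.07.

7.07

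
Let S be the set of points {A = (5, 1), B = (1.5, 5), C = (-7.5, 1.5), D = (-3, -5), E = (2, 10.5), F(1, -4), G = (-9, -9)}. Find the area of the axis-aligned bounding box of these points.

x ranges over [-9, 5], width 14.
y ranges over [-9, 10.5], height 19.5.
Area = 14 × 19.5 = 273.

273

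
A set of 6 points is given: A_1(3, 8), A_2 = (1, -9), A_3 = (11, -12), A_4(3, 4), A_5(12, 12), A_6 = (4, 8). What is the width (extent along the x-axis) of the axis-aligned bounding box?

11

max x = 12, min x = 1, so width = 11.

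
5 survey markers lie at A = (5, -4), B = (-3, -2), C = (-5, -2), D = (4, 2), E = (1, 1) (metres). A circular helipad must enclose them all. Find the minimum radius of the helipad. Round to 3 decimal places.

The minimum enclosing circle of a finite set is fixed by two of the points (as a diameter) or three (as a circumcircle).
The minimum enclosing circle is determined by three boundary points: A, C, D.
Their circumcentre is (15/58, -99/58) with r² = 46657/1682.
The farthest remaining point B is at distance² 18005/1682 ≤ 46657/1682.
r = √(46657/1682) ≈ 5.267.

5.267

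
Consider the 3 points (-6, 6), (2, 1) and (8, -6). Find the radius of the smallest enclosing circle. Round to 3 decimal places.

9.220

Call the three points A, B, C in the order given.
Side lengths²: AB² = 89, AC² = 340, BC² = 85.
Since AC² = 340 ≥ 89 + 85 = 174, the angle opposite AC is not acute, so the smallest enclosing circle has AC as diameter.
Centre = midpoint of AC = (1, 0), r² = 340/4 = 85.
r = √85 ≈ 9.220.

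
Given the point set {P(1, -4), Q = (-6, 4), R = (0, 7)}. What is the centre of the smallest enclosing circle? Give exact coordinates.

Side lengths²: PQ² = 113, PR² = 122, QR² = 45.
Since PR² = 122 < 113 + 45 = 158, the triangle is acute, so the smallest enclosing circle is the circumcircle.
Circumcentre = (-43/46, 63/46), r² = 34465/1058.
Centre = (-43/46, 63/46).

(-43/46, 63/46)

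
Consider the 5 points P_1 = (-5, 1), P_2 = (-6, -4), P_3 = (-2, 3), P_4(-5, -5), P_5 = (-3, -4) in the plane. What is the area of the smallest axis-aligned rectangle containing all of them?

32

x ranges over [-6, -2], width 4.
y ranges over [-5, 3], height 8.
Area = 4 × 8 = 32.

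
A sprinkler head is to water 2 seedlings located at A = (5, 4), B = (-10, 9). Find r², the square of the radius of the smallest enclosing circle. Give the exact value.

62.5

The smallest circle enclosing two points has them as diameter endpoints.
Centre = midpoint = (-2.5, 6.5); r² = |AB|²/4 = 250/4 = 62.5.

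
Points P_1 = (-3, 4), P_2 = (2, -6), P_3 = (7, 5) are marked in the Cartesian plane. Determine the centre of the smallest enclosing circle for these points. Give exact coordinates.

Side lengths²: P_1P_2² = 125, P_1P_3² = 101, P_2P_3² = 146.
Since P_2P_3² = 146 < 125 + 101 = 226, the triangle is acute, so the smallest enclosing circle is the circumcircle.
Circumcentre = (101/42, 19/42), r² = 36865/882.
Centre = (101/42, 19/42).

(101/42, 19/42)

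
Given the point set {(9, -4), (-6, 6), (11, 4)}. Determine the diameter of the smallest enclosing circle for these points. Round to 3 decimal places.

18.176

Call the three points A, B, C in the order given.
Side lengths²: AB² = 325, AC² = 68, BC² = 293.
Since AB² = 325 < 293 + 68 = 361, the triangle is acute, so the smallest enclosing circle is the circumcircle.
Circumcentre = (15/7, 55/28), r² = 64753/784.
Diameter = 2r = 2√(64753/784) ≈ 18.176.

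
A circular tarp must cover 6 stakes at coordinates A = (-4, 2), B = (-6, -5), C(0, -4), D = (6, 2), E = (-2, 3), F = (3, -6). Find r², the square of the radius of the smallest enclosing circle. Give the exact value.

The minimum enclosing circle of a finite set is fixed by two of the points (as a diameter) or three (as a circumcircle).
The farthest pair is B–D with squared distance 193. The circle on this segment as diameter has centre (0, -1.5) and r² = 193/4 = 48.25.
Check A: distance² to centre = 28.25 ≤ 48.25, so it lies inside.
All remaining points lie in this disk, and no smaller disk contains both endpoints, so this is the minimum enclosing circle.

48.25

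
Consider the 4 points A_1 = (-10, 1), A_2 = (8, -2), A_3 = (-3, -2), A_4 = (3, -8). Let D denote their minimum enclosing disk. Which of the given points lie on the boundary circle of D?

By Welzl's lemma the MEC is supported by two points (diametrically opposite) or three points (on a circumcircle).
The farthest pair is A_1–A_2 with squared distance 333. The circle on this segment as diameter has centre (-1, -0.5) and r² = 333/4 = 83.25.
Check A_3: distance² to centre = 6.25 ≤ 83.25, so it lies inside.
All remaining points lie in this disk, and no smaller disk contains both endpoints, so this is the minimum enclosing circle.
The points at distance exactly r from the centre are A_1, A_2 — 2 points.

A_1, A_2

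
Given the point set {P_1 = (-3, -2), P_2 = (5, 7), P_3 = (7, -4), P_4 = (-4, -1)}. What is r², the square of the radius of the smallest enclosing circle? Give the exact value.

The minimum enclosing circle is determined by three boundary points: P_2, P_3, P_4.
Their circumcentre is (111/46, 39/46) with r² = 47125/1058.
The farthest remaining point P_1 is at distance² 39581/1058 ≤ 47125/1058.

47125/1058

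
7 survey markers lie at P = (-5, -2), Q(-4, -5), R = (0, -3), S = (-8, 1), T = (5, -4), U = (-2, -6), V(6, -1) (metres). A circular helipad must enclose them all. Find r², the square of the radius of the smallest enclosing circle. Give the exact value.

12125/242

A smallest enclosing disk is always determined by at most three of the input points on its boundary.
The minimum enclosing circle is determined by three boundary points: S, T, V.
Their circumcentre is (-23/22, -7/22) with r² = 12125/242.
The farthest remaining point U is at distance² 8033/242 ≤ 12125/242.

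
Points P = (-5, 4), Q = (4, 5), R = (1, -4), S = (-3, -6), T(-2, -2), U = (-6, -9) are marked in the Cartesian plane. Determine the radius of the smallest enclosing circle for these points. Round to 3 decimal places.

The minimum enclosing circle of a finite set is fixed by two of the points (as a diameter) or three (as a circumcircle).
The farthest pair is Q–U with squared distance 296. The circle on this segment as diameter has centre (-1, -2) and r² = 296/4 = 74.
Check P: distance² to centre = 52 ≤ 74, so it lies inside.
All remaining points lie in this disk, and no smaller disk contains both endpoints, so this is the minimum enclosing circle.
r = √74 ≈ 8.602.

8.602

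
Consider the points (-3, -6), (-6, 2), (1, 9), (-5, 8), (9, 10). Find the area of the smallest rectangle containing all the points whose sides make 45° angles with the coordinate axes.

224

In coordinates u = x + y, v = x − y the rectangle is axis-aligned; the map (x,y)→(u,v) scales areas by 2.
u-values: -9, -4, 10, 3, 19; range = 19 − (-9) = 28.
v-values: 3, -8, -8, -13, -1; range = 3 − (-13) = 16.
Area = (28 × 16) / 2 = 224.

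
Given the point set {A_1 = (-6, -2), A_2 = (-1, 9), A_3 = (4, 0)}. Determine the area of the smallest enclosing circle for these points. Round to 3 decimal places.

126.410

Side lengths²: A_1A_2² = 146, A_1A_3² = 104, A_2A_3² = 106.
Since A_1A_2² = 146 < 106 + 104 = 210, the triangle is acute, so the smallest enclosing circle is the circumcircle.
Circumcentre = (-1.74, 2.7), r² = 40.2376.
Area = π·r² = π·40.2376 ≈ 126.410.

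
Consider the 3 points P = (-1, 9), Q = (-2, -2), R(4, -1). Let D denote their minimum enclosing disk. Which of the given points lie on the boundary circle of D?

Side lengths²: PQ² = 122, PR² = 125, QR² = 37.
Since PR² = 125 < 122 + 37 = 159, the triangle is acute, so the smallest enclosing circle is the circumcircle.
Circumcentre = (5/26, 87/26), r² = 11285/338.
The points at distance exactly r from the centre are P, Q, R — 3 points.

P, Q, R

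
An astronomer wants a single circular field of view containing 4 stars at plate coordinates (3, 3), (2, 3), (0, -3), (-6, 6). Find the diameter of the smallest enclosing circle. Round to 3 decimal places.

10.926

By Welzl's lemma the MEC is supported by two points (diametrically opposite) or three points (on a circumcircle).
The minimum enclosing circle is determined by three boundary points: (3, 3), (0, -3), (-6, 6).
Their circumcentre is (-33/14, 27/14) with r² = 2925/98.
The farthest remaining point (2, 3) is at distance² 1973/98 ≤ 2925/98.
Diameter = 2r = 2√(2925/98) ≈ 10.926.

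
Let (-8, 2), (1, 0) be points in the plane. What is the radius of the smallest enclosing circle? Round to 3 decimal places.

4.610

The smallest circle enclosing two points has them as diameter endpoints.
Centre = midpoint = (-3.5, 1); r² = |(-8, 2)−(1, 0)|²/4 = 85/4 = 21.25.
r = √(21.25) ≈ 4.610.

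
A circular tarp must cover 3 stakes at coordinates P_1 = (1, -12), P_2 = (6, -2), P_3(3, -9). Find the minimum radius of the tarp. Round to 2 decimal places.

5.59

Side lengths²: P_1P_2² = 125, P_1P_3² = 13, P_2P_3² = 58.
Since P_1P_2² = 125 ≥ 58 + 13 = 71, the angle opposite P_1P_2 is not acute, so the smallest enclosing circle has P_1P_2 as diameter.
Centre = midpoint of P_1P_2 = (3.5, -7), r² = 125/4 = 31.25.
r = √(31.25) ≈ 5.59.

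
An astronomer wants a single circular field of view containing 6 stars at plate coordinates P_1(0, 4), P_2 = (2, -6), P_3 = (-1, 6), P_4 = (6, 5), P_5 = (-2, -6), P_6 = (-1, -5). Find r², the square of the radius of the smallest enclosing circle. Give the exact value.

The minimum enclosing circle of a finite set is fixed by two of the points (as a diameter) or three (as a circumcircle).
The minimum enclosing circle is determined by three boundary points: P_3, P_4, P_5.
Their circumcentre is (57/34, -9/34) with r² = 26825/578.
The farthest remaining point P_2 is at distance² 19073/578 ≤ 26825/578.

26825/578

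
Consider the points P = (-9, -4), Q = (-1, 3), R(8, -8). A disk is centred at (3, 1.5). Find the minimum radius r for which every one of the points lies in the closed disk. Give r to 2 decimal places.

The required radius is the distance from (3, 1.5) to the farthest point.
Squared distances: 174.25, 18.25, 115.25.
Maximum is 174.25, attained at P.
r = √(174.25) ≈ 13.20.

13.20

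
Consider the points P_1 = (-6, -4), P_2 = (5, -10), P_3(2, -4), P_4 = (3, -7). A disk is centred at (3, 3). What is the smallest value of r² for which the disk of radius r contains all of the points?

The required radius is the distance from (3, 3) to the farthest point.
Squared distances: 130, 173, 50, 100.
Maximum is 173, attained at P_2.

173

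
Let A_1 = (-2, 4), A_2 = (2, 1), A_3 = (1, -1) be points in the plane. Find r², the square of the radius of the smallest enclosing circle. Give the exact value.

Side lengths²: A_1A_2² = 25, A_1A_3² = 34, A_2A_3² = 5.
Since A_1A_3² = 34 ≥ 25 + 5 = 30, the angle opposite A_1A_3 is not acute, so the smallest enclosing circle has A_1A_3 as diameter.
Centre = midpoint of A_1A_3 = (-0.5, 1.5), r² = 34/4 = 8.5.

8.5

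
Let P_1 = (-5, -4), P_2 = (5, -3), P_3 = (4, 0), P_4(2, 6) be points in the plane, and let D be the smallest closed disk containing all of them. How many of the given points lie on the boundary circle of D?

3

By Welzl's lemma the MEC is supported by two points (diametrically opposite) or three points (on a circumcircle).
The minimum enclosing circle is determined by three boundary points: P_1, P_2, P_4.
Their circumcentre is (-23/62, 13/62) with r² = 75245/1922.
The farthest remaining point P_3 is at distance² 36805/1922 ≤ 75245/1922.
The points at distance exactly r from the centre are P_1, P_2, P_4 — 3 points.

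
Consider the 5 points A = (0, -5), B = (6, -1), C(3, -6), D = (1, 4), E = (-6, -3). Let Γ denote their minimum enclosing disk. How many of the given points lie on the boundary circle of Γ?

3

By Welzl's lemma the MEC is supported by two points (diametrically opposite) or three points (on a circumcircle).
The farthest pair is B–E with squared distance 148. The circle on this segment as diameter has centre (0, -2) and r² = 148/4 = 37.
Check A: distance² to centre = 9 ≤ 37, so it lies inside.
All remaining points lie in this disk, and no smaller disk contains both endpoints, so this is the minimum enclosing circle.
The points at distance exactly r from the centre are B, D, E — 3 points.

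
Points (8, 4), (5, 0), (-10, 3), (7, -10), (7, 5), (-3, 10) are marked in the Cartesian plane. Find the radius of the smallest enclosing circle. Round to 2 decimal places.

The minimum enclosing circle is determined by three boundary points: (-10, 3), (7, -10), (-3, 10).
Their circumcentre is (2/3, -2/3) with r² = 1145/9.
The farthest remaining point (8, 4) is at distance² 680/9 ≤ 1145/9.
r = √(1145/9) ≈ 11.28.

11.28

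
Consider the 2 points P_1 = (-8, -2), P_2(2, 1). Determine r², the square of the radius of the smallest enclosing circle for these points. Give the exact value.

27.25

The smallest circle enclosing two points has them as diameter endpoints.
Centre = midpoint = (-3, -0.5); r² = |P_1P_2|²/4 = 109/4 = 27.25.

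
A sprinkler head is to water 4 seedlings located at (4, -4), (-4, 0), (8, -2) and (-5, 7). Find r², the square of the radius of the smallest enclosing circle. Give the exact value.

62.5

The farthest pair is (8, -2)–(-5, 7) with squared distance 250. The circle on this segment as diameter has centre (1.5, 2.5) and r² = 250/4 = 62.5.
Check (4, -4): distance² to centre = 48.5 ≤ 62.5, so it lies inside.
All remaining points lie in this disk, and no smaller disk contains both endpoints, so this is the minimum enclosing circle.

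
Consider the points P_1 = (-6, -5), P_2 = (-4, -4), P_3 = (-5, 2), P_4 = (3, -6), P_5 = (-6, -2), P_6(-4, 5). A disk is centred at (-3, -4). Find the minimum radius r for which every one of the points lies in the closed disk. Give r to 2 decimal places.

9.06

The required radius is the distance from (-3, -4) to the farthest point.
Squared distances: 10, 1, 40, 40, 13, 82.
Maximum is 82, attained at P_6.
r = √82 ≈ 9.06.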